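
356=356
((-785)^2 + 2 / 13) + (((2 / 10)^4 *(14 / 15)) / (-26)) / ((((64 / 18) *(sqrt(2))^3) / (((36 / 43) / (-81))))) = 7 *sqrt(2) / 167700000 + 8010927 / 13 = 616225.15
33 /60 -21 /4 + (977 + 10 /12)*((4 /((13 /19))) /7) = 811.95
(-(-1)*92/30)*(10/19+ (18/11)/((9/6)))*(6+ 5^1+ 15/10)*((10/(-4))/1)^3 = -2429375/2508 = -968.65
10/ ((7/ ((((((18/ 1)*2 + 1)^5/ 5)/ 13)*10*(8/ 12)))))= 2773758280/ 273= 10160286.74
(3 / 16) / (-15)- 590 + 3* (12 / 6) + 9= -46001 / 80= -575.01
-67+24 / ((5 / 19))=121 / 5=24.20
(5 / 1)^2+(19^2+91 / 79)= 387.15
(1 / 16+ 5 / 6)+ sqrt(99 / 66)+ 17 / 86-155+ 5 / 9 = -949549 / 6192+ sqrt(6) / 2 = -152.13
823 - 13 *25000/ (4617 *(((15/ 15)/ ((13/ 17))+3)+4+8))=200332673/ 244701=818.68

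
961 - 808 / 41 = 38593 / 41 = 941.29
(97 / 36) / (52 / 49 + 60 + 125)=4753 / 328212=0.01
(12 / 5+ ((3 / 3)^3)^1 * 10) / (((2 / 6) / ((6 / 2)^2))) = 1674 / 5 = 334.80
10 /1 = 10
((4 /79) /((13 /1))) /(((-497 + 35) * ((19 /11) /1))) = -2 /409773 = -0.00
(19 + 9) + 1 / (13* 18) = 6553 / 234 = 28.00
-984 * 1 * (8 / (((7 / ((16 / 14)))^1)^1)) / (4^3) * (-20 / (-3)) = -6560 / 49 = -133.88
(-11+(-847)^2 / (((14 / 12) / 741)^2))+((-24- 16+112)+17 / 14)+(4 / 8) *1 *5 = 289407417220.71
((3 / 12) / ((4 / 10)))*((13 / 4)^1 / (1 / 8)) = 16.25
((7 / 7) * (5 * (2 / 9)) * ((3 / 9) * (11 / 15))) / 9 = 22 / 729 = 0.03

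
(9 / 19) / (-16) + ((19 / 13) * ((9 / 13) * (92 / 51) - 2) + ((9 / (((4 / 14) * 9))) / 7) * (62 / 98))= -34711401 / 42796208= -0.81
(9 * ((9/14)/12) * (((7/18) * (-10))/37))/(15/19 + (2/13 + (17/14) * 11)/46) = -596505/12750274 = -0.05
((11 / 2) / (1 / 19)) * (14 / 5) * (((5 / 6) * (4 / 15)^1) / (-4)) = -1463 / 90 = -16.26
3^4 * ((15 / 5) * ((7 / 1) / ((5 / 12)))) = 20412 / 5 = 4082.40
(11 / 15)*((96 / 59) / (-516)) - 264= -10046608 / 38055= -264.00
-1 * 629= -629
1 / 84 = 0.01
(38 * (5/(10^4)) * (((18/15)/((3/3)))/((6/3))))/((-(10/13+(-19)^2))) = -0.00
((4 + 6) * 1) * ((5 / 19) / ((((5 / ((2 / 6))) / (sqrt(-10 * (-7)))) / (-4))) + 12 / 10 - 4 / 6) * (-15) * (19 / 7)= -1520 / 7 + 200 * sqrt(70) / 7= 21.90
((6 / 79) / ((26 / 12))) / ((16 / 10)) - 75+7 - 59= -260813 / 2054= -126.98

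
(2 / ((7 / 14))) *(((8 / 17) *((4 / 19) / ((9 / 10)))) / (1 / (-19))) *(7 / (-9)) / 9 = 8960 / 12393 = 0.72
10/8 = 5/4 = 1.25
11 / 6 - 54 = -313 / 6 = -52.17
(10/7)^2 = 100/49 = 2.04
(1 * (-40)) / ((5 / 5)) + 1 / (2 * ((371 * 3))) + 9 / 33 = -972751 / 24486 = -39.73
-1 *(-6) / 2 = 3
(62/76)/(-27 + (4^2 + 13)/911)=-0.03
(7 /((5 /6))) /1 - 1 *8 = 2 /5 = 0.40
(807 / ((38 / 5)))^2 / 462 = 5427075 / 222376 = 24.40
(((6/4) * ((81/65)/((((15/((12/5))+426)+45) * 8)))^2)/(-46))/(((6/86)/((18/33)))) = -846369/31163704543400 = -0.00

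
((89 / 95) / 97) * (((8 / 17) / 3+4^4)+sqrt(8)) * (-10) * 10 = -23253920 / 93993 - 3560 * sqrt(2) / 1843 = -250.13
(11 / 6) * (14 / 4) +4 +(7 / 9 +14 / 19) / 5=36661 / 3420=10.72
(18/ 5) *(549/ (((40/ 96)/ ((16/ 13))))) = 1897344/ 325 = 5837.98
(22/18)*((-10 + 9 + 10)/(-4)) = -11/4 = -2.75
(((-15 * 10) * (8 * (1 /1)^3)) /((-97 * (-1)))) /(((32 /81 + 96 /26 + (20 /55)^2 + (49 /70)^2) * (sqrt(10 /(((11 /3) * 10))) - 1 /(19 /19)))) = 1911195000 * sqrt(33) /5820624389 + 21023145000 /5820624389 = 5.50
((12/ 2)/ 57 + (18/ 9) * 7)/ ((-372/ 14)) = -938/ 1767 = -0.53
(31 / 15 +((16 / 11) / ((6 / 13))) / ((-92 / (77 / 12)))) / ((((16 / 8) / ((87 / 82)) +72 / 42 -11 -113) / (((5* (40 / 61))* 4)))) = -0.20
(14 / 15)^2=196 / 225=0.87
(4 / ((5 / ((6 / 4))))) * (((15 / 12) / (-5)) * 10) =-3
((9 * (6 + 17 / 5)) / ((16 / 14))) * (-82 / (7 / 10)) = -17343 / 2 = -8671.50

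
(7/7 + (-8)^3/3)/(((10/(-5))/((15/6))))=212.08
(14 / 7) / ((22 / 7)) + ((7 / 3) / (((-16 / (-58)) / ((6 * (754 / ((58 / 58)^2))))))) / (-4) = -841785 / 88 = -9565.74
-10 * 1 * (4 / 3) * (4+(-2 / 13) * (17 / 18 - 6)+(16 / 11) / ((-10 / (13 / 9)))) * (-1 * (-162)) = -108528 / 11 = -9866.18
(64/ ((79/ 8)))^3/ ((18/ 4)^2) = 536870912/ 39936159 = 13.44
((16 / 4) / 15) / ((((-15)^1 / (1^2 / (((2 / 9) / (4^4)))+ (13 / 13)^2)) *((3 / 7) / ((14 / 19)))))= -451976 / 12825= -35.24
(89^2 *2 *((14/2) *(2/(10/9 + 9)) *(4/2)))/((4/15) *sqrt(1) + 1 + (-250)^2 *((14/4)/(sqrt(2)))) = 0.28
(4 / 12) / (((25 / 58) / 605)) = 7018 / 15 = 467.87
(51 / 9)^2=289 / 9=32.11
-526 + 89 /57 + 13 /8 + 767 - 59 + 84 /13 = 1136089 /5928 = 191.65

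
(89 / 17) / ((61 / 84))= 7476 / 1037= 7.21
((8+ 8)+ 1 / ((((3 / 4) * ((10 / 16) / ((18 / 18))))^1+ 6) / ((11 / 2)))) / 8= 436 / 207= 2.11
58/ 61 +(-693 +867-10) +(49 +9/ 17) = 222416/ 1037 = 214.48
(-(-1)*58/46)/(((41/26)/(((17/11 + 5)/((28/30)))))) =407160/72611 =5.61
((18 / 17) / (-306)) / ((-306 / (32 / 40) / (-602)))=-1204 / 221085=-0.01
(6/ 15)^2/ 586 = 2/ 7325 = 0.00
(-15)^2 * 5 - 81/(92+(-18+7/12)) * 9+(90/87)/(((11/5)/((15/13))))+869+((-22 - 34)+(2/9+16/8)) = 64502970176/33404085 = 1930.99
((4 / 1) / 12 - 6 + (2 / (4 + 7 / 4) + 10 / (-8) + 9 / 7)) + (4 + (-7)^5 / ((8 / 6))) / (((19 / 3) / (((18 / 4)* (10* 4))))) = -13146826033 / 36708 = -358146.07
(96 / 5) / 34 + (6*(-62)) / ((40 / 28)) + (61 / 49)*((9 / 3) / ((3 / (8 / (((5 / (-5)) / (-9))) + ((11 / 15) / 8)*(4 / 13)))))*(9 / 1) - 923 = -5814019 / 15470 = -375.83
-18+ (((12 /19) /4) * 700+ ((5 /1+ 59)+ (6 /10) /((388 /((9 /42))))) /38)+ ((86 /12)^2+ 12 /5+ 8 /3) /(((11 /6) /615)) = 215967710379 /11352880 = 19023.17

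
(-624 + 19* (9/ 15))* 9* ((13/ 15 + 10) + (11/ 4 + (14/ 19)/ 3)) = -145213767/ 1900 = -76428.30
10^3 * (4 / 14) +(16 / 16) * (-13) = 1909 / 7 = 272.71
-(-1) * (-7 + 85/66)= -377/66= -5.71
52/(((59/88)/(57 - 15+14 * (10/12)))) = 736736/177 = 4162.35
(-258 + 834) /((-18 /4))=-128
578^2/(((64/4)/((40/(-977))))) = -835210/977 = -854.87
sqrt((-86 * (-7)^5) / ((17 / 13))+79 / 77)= sqrt(1893925007205) / 1309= 1051.34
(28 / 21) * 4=16 / 3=5.33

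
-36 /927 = -4 /103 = -0.04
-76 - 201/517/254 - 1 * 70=-19172629/131318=-146.00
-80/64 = -5/4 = -1.25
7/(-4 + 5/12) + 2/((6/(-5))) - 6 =-1241/129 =-9.62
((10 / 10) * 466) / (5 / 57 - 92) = -26562 / 5239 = -5.07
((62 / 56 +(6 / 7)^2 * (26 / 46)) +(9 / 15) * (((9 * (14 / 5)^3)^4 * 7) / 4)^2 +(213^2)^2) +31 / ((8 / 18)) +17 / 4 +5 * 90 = 4265404037419683072.50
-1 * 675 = -675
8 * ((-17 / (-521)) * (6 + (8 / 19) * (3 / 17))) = 15696 / 9899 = 1.59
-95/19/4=-5/4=-1.25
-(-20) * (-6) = -120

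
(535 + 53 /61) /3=10896 /61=178.62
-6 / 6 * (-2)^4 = -16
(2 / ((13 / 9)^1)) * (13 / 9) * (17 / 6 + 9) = 23.67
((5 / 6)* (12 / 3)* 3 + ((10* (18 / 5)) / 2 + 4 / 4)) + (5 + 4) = 38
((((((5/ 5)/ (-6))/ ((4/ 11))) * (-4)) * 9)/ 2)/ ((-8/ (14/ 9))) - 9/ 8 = -131/ 48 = -2.73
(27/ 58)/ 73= 0.01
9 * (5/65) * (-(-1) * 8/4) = 18/13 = 1.38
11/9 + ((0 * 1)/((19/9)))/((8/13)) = 11/9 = 1.22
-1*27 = -27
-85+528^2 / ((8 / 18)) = 627179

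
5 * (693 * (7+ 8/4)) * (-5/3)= -51975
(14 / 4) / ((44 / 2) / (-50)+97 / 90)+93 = 4038 / 41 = 98.49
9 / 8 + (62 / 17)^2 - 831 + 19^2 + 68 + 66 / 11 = -381.57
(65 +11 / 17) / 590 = 558 / 5015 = 0.11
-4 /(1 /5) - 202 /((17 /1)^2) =-5982 /289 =-20.70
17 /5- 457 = -2268 /5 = -453.60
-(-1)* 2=2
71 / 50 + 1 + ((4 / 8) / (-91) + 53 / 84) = 83141 / 27300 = 3.05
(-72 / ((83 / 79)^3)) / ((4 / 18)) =-159744636 / 571787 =-279.38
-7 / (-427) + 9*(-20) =-179.98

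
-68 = -68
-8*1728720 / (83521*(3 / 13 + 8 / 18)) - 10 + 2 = -1670867192 / 6598159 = -253.23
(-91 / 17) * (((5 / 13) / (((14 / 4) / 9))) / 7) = -90 / 119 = -0.76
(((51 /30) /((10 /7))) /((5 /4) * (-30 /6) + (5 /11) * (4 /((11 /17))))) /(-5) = 0.07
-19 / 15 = -1.27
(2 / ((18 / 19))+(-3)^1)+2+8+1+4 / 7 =673 / 63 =10.68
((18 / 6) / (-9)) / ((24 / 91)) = -91 / 72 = -1.26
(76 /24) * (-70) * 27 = -5985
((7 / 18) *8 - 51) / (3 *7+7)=-431 / 252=-1.71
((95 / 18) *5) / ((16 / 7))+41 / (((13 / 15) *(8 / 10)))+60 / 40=270241 / 3744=72.18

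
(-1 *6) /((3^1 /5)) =-10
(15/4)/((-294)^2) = 5/115248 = 0.00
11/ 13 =0.85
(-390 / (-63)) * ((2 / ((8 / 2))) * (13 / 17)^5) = 24134045 / 29816997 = 0.81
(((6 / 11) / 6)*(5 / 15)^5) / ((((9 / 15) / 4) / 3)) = 20 / 2673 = 0.01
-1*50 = -50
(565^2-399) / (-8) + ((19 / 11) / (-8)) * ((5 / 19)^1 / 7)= -24549607 / 616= -39853.26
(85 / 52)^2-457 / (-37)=1503053 / 100048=15.02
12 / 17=0.71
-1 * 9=-9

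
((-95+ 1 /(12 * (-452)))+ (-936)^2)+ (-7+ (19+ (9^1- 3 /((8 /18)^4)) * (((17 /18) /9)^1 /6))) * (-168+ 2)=1365607831153 /1562112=874206.09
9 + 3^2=18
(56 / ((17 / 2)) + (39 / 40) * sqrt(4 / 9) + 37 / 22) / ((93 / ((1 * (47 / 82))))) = 1567967 / 28521240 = 0.05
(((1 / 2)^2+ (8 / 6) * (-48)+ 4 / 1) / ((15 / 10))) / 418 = -239 / 2508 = -0.10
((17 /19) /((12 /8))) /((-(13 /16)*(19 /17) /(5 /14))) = -23120 /98553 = -0.23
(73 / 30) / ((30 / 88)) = 7.14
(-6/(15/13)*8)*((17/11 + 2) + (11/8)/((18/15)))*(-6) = 64402/55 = 1170.95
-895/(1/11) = -9845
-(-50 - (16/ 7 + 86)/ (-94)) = 16141/ 329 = 49.06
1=1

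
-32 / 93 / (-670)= 16 / 31155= 0.00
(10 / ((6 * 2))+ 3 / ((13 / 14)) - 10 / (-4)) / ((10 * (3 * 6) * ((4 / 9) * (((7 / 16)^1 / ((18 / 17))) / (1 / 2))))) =768 / 7735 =0.10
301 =301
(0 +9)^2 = 81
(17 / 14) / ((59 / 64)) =544 / 413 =1.32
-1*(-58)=58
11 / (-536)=-11 / 536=-0.02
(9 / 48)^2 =9 / 256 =0.04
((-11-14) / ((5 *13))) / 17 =-5 / 221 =-0.02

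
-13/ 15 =-0.87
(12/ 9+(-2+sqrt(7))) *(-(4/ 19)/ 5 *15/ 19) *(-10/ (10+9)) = -80/ 6859+120 *sqrt(7)/ 6859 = 0.03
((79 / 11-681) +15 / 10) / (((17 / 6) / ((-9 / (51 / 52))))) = 6922188 / 3179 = 2177.47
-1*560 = -560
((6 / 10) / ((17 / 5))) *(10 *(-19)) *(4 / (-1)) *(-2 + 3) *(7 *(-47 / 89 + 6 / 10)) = 67.51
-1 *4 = -4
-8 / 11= -0.73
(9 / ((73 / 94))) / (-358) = -0.03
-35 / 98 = -5 / 14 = -0.36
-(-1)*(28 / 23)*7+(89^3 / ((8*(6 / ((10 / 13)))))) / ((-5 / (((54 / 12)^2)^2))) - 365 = -35474288805 / 38272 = -926899.27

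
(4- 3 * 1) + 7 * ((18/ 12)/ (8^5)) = 65557/ 65536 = 1.00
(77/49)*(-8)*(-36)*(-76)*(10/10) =-240768/7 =-34395.43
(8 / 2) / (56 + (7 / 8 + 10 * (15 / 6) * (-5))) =-32 / 545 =-0.06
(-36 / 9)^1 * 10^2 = -400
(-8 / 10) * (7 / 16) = -7 / 20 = -0.35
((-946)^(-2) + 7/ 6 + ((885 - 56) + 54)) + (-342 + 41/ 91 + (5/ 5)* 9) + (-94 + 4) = 112778656967/ 244312068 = 461.62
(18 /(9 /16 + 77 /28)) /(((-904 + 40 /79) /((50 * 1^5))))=-23700 /78811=-0.30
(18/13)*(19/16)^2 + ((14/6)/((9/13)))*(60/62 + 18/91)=2730215/464256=5.88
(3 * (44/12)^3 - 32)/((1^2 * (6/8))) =4172/27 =154.52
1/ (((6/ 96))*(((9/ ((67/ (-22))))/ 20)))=-10720/ 99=-108.28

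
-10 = -10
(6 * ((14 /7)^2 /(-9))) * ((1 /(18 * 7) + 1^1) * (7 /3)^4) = -174244 /2187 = -79.67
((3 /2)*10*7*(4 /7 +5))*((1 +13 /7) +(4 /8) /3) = 1768.93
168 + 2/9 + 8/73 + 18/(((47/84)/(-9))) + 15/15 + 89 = -963428/30879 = -31.20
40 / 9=4.44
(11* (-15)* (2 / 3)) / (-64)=55 / 32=1.72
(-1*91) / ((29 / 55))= -5005 / 29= -172.59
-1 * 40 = -40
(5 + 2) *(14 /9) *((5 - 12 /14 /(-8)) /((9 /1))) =1001 /162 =6.18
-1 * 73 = -73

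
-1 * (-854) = 854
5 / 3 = 1.67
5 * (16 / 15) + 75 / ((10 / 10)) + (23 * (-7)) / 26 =5783 / 78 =74.14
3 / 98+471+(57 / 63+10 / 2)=140219 / 294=476.94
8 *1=8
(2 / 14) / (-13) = -1 / 91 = -0.01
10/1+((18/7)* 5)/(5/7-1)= -35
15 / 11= 1.36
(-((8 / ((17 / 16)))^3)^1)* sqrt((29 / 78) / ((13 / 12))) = -2097152* sqrt(58) / 63869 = -250.07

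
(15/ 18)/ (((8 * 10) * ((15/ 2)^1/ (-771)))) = -257/ 240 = -1.07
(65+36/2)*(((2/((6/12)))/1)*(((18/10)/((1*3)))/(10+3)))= 996/65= 15.32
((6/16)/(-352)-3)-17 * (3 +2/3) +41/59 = -32218387/498432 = -64.64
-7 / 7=-1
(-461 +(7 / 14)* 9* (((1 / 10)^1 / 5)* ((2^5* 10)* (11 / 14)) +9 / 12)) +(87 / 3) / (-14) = -122379 / 280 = -437.07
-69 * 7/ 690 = -7/ 10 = -0.70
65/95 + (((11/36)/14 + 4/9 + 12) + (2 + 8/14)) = 150553/9576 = 15.72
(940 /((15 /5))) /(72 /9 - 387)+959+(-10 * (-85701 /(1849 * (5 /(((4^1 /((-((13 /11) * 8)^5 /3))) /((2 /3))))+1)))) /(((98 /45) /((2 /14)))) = 428869158778159280074 /447591081795078291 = 958.17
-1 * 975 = -975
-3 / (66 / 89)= -89 / 22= -4.05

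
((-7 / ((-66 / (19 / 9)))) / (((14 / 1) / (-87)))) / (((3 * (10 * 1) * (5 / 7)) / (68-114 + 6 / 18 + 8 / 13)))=6776749 / 2316600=2.93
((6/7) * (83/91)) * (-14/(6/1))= -166/91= -1.82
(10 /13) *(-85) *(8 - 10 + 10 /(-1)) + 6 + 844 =21250 /13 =1634.62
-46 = -46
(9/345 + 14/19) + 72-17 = 121842/2185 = 55.76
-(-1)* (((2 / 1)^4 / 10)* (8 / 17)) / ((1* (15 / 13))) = 0.65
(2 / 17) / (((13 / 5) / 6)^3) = 54000 / 37349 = 1.45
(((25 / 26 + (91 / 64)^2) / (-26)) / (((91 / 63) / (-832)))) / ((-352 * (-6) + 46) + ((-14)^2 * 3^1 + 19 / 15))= 21445155 / 891433088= 0.02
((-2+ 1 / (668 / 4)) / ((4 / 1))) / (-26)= 333 / 17368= 0.02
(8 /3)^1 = 8 /3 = 2.67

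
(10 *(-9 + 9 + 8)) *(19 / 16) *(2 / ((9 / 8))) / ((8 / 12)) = 760 / 3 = 253.33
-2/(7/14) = -4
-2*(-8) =16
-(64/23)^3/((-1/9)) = 2359296/12167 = 193.91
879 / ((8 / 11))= 9669 / 8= 1208.62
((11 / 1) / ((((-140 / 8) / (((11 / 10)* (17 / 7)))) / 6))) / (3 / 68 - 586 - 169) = 76296 / 5717075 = 0.01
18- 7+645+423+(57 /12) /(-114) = 1078.96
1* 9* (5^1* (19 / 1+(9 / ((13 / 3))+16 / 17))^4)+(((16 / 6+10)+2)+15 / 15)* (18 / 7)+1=176604053499558049 / 16698102967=10576294.44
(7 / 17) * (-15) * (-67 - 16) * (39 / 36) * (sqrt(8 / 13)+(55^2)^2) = 2905 * sqrt(26) / 34+345573353125 / 68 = 5081961511.03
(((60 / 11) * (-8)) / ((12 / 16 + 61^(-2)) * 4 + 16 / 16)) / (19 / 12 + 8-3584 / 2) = 2679120 / 437854219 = 0.01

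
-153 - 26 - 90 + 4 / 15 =-4031 / 15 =-268.73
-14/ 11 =-1.27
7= 7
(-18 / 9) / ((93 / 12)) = -8 / 31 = -0.26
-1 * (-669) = 669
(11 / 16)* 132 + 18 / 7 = 2613 / 28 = 93.32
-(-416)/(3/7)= 2912/3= 970.67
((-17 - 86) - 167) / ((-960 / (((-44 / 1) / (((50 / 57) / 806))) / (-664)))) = 2274129 / 132800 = 17.12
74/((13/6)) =444/13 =34.15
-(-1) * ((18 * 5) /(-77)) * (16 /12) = -120 /77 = -1.56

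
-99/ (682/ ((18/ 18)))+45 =2781/ 62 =44.85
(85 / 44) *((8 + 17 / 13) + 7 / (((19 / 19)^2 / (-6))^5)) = -60137075 / 572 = -105134.75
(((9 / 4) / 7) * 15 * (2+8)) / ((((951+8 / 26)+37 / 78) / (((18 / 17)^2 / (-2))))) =-0.03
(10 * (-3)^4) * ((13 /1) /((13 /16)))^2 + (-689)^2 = 682081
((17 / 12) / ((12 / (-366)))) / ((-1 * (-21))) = -1037 / 504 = -2.06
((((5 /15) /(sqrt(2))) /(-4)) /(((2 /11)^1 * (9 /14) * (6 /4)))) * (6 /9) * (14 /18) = -539 * sqrt(2) /4374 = -0.17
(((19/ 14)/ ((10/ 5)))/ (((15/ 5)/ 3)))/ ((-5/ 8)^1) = -1.09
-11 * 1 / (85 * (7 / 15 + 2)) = -33 / 629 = -0.05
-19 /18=-1.06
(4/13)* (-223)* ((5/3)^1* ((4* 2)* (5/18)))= -89200/351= -254.13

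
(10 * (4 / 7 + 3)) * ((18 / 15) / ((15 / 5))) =100 / 7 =14.29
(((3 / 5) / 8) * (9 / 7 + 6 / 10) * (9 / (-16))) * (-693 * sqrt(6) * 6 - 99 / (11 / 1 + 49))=810.38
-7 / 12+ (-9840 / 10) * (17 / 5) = -200771 / 60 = -3346.18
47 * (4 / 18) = 94 / 9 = 10.44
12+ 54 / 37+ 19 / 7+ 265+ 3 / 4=292073 / 1036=281.92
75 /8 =9.38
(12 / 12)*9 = 9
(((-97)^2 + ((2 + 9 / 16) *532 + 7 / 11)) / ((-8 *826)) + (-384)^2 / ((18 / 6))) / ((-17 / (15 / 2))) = -214358524455 / 9885568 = -21683.99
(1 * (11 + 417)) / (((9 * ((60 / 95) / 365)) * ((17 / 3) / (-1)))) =-742045 / 153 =-4849.97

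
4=4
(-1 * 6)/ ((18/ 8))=-8/ 3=-2.67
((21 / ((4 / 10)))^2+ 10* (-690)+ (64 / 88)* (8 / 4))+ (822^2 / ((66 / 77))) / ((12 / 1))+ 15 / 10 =2708231 / 44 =61550.70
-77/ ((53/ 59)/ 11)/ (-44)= 4543/ 212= 21.43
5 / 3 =1.67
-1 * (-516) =516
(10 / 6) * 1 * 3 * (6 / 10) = 3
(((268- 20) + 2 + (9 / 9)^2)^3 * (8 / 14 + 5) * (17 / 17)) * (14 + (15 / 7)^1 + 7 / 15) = 1463338884.38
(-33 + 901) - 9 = 859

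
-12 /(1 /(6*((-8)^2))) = -4608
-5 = -5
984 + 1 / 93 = 91513 / 93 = 984.01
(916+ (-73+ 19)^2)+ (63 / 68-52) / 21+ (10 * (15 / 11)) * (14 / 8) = 60529703 / 15708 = 3853.43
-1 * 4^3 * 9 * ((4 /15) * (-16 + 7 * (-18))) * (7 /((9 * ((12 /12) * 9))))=254464 /135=1884.92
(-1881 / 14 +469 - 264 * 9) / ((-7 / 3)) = 85737 / 98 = 874.87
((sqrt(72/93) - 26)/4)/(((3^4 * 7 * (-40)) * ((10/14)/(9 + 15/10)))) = 91/21600 - 7 * sqrt(186)/669600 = 0.00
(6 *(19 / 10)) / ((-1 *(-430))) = 57 / 2150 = 0.03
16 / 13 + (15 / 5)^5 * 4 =12652 / 13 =973.23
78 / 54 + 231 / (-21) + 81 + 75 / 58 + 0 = 72.74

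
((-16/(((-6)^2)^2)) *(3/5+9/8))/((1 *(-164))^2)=-23/29047680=-0.00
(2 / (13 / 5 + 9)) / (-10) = -1 / 58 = -0.02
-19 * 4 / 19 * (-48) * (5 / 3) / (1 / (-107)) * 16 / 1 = -547840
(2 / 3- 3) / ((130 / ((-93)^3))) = 1876833 / 130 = 14437.18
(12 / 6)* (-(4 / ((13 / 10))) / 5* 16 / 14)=-128 / 91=-1.41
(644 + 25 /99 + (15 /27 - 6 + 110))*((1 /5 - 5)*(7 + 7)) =-8302784 /165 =-50319.90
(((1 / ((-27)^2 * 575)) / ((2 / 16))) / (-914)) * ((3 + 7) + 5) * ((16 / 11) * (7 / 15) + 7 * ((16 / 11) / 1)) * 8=-57344 / 2107192725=-0.00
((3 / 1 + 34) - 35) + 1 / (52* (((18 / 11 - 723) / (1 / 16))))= 2.00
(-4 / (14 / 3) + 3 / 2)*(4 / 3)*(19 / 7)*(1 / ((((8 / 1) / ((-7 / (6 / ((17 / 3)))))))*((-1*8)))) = 323 / 1344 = 0.24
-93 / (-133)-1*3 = -306 / 133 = -2.30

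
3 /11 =0.27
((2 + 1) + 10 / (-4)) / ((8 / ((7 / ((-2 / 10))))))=-35 / 16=-2.19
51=51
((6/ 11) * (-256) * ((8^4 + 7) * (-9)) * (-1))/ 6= -859392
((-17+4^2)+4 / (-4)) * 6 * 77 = -924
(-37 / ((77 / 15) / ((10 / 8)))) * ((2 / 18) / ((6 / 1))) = -925 / 5544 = -0.17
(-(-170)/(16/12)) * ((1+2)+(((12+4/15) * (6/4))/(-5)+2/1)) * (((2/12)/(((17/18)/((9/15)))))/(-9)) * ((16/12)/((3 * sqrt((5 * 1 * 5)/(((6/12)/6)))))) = -11 * sqrt(3)/375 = -0.05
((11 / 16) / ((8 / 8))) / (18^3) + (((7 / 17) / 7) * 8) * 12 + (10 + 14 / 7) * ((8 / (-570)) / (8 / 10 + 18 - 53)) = 3236708275 / 572655744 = 5.65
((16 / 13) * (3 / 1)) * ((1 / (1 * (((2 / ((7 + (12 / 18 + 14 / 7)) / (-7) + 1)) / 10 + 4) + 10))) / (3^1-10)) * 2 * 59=-226560 / 49049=-4.62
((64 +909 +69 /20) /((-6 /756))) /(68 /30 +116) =-3690981 /3548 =-1040.30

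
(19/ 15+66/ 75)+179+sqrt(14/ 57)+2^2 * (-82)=-11014/ 75+sqrt(798)/ 57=-146.36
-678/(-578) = 339/289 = 1.17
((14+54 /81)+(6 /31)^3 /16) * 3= 2621689 /59582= 44.00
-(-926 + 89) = 837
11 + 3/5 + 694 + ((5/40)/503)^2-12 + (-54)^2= 292243611653/80962880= 3609.60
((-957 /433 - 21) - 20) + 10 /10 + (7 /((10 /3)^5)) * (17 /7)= -1825911277 /43300000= -42.17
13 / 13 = 1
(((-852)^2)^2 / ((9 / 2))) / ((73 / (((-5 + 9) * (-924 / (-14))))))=423474176392.77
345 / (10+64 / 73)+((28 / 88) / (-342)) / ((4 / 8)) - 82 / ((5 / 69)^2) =-290943298739 / 18668925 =-15584.36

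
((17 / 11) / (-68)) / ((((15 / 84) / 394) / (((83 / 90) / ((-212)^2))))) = -114457 / 111236400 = -0.00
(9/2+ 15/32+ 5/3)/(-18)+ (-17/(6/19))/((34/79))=-216781/1728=-125.45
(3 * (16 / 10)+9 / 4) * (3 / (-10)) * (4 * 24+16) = -5922 / 25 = -236.88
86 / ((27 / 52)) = 4472 / 27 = 165.63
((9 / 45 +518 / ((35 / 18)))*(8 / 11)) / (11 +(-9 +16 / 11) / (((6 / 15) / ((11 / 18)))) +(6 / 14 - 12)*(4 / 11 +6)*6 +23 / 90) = -383904 / 875339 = -0.44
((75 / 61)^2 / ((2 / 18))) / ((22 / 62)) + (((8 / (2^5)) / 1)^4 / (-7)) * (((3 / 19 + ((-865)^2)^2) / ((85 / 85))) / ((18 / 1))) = -217690476965294209 / 12542568192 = -17356132.62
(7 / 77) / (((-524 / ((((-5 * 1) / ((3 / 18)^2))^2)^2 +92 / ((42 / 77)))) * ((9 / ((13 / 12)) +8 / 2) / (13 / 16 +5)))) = -634580021959 / 7377920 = -86010.69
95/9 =10.56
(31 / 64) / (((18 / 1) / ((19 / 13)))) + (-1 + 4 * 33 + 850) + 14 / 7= 14721997 / 14976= 983.04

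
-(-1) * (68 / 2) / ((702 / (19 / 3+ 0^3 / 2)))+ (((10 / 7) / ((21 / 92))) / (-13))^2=17699399 / 32867289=0.54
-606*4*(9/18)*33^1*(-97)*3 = 11638836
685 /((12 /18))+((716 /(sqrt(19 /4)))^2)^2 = 8410118320607 /722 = 11648363324.94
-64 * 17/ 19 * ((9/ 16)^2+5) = -23137/ 76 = -304.43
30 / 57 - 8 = -142 / 19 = -7.47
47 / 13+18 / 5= 469 / 65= 7.22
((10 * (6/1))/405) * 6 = 8/9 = 0.89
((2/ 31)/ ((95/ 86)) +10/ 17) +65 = 3286599/ 50065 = 65.65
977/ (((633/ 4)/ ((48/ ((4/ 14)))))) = 218848/ 211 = 1037.19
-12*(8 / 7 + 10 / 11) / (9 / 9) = -1896 / 77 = -24.62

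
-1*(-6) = 6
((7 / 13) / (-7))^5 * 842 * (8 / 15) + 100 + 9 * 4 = 757430984 / 5569395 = 136.00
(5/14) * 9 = 45/14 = 3.21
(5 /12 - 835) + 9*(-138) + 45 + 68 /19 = -462385 /228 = -2028.00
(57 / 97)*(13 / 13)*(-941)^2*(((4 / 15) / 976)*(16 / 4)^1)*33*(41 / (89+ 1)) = 7587686689 / 887550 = 8549.02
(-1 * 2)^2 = 4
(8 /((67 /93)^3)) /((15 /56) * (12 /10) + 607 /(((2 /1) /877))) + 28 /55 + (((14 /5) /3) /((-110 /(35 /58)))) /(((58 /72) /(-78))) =20838771210276208 /20736236319553315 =1.00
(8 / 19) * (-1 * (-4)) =1.68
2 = 2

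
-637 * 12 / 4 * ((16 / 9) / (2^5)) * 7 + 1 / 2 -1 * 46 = -2366 / 3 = -788.67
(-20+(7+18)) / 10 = 1 / 2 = 0.50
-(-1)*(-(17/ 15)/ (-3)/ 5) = 17/ 225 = 0.08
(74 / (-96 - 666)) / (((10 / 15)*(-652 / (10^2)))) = 925 / 41402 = 0.02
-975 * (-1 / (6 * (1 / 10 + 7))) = 1625 / 71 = 22.89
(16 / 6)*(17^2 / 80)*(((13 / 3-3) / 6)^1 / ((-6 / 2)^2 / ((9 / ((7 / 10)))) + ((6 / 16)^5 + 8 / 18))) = 557056 / 299733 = 1.86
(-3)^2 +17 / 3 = 44 / 3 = 14.67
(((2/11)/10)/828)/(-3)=-1/136620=-0.00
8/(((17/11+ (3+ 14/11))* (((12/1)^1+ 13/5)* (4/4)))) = 55/584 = 0.09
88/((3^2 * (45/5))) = 88/81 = 1.09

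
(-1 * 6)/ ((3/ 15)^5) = -18750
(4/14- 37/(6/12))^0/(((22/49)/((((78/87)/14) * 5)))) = 455/638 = 0.71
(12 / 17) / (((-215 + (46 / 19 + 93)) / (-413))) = 23541 / 9656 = 2.44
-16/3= -5.33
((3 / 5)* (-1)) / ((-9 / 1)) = 1 / 15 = 0.07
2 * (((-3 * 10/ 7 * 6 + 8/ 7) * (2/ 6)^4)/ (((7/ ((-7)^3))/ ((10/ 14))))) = 1720/ 81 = 21.23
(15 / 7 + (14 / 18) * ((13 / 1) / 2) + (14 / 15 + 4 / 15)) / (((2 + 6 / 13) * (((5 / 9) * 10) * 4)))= 68783 / 448000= 0.15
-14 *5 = -70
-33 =-33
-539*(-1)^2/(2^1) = -539/2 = -269.50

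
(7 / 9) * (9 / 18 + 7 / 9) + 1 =323 / 162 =1.99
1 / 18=0.06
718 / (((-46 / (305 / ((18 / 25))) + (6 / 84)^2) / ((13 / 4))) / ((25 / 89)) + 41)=43592696875 / 2482394059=17.56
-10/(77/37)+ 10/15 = -956/231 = -4.14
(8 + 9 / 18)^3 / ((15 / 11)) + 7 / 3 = 54323 / 120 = 452.69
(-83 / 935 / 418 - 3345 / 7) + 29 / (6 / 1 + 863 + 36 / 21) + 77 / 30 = -2377441115803 / 5002428585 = -475.26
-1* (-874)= 874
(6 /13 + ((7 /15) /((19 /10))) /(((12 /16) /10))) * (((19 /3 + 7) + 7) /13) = 506666 /86697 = 5.84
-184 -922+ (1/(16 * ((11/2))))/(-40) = -3893121/3520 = -1106.00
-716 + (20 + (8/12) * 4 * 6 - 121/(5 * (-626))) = -2128279/3130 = -679.96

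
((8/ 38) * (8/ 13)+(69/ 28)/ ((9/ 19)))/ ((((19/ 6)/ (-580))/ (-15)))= 481227450/ 32851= 14648.79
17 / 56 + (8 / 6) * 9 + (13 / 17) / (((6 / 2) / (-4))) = 32227 / 2856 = 11.28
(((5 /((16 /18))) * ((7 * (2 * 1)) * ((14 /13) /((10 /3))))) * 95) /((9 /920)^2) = 984998000 /39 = 25256358.97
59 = 59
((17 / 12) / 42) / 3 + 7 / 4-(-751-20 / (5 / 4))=1162367 / 1512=768.76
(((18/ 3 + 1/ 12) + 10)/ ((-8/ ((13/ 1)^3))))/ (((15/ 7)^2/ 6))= -20777029/ 3600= -5771.40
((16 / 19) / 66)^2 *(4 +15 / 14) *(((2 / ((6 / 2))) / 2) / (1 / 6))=4544 / 2751903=0.00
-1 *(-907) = 907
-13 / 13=-1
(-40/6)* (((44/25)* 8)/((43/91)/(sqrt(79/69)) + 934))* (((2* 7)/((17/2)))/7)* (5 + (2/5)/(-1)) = -79149328434176/727635226460325 + 506874368* sqrt(5451)/727635226460325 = -0.11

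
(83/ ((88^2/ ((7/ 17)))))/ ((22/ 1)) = 0.00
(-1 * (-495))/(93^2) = 55/961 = 0.06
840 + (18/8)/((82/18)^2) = 5648889/6724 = 840.11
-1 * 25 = -25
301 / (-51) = -301 / 51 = -5.90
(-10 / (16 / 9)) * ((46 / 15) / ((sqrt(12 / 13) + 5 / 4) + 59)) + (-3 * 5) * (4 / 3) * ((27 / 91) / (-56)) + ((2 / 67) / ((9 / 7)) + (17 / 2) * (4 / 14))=552 * sqrt(39) / 754861 + 1317171813409 / 579900827142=2.28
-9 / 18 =-1 / 2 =-0.50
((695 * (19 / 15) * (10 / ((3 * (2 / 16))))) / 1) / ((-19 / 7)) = -77840 / 9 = -8648.89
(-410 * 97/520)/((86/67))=-266459/4472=-59.58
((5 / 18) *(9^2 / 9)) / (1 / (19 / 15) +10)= 19 / 82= 0.23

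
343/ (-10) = -343/ 10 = -34.30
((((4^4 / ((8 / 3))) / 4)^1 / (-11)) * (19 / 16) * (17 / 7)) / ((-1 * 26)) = 969 / 4004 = 0.24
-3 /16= -0.19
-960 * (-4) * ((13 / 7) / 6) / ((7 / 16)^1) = 133120 / 49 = 2716.73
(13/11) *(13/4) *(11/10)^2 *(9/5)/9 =1859/2000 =0.93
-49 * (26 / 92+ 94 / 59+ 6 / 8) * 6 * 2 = -1543.99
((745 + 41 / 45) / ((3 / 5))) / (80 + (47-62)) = 2582 / 135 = 19.13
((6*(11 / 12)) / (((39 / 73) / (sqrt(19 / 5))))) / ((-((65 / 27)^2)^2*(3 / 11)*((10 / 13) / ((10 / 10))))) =-521579817*sqrt(95) / 1785062500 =-2.85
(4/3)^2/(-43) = -16/387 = -0.04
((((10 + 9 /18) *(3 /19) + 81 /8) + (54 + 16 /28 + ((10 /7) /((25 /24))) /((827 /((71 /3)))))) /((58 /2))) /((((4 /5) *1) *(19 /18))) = 90654147 /33437264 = 2.71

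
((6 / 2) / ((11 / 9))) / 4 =27 / 44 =0.61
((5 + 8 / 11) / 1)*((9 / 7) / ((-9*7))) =-9 / 77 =-0.12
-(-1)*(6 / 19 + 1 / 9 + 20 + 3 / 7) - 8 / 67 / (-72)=1672721 / 80199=20.86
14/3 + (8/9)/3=134/27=4.96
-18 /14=-9 /7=-1.29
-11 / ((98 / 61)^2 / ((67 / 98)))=-2742377 / 941192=-2.91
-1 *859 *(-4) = 3436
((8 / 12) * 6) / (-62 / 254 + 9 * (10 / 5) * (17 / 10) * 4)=2540 / 77569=0.03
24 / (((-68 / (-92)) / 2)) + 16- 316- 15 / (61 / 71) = -252.52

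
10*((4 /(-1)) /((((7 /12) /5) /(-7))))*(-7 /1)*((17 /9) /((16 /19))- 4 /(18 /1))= -33950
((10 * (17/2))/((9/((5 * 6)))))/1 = 850/3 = 283.33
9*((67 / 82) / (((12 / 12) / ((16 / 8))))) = 603 / 41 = 14.71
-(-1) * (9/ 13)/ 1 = 9/ 13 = 0.69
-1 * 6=-6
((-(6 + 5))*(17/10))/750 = -187/7500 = -0.02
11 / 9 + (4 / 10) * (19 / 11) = 947 / 495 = 1.91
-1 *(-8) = 8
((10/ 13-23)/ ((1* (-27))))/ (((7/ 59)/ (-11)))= -76.34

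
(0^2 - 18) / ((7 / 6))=-108 / 7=-15.43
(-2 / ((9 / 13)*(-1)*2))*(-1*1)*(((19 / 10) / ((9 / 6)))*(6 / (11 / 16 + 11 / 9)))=-7904 / 1375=-5.75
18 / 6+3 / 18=19 / 6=3.17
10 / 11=0.91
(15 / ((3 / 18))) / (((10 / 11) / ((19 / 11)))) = 171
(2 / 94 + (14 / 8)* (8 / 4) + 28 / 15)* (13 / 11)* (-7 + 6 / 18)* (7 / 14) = -98761 / 4653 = -21.23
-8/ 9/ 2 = -4/ 9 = -0.44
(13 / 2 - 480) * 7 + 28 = -6573 / 2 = -3286.50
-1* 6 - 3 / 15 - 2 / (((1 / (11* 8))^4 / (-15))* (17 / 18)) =161917746673 / 85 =1904914666.74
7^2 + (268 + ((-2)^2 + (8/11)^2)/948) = 9090746/28677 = 317.00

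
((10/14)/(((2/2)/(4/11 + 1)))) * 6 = 450/77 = 5.84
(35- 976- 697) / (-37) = 1638 / 37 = 44.27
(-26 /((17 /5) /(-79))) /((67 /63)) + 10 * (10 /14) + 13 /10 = 45963849 /79730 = 576.49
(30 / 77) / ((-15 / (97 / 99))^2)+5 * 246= 13923809468 / 11320155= 1230.00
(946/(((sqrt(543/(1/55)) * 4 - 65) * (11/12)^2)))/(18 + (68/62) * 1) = 311922/38552261 + 95976 * sqrt(29865)/192761305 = 0.09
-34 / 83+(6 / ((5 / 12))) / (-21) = -3182 / 2905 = -1.10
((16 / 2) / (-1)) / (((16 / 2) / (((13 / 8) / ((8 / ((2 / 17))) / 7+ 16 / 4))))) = -91 / 768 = -0.12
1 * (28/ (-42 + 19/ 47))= -1316/ 1955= -0.67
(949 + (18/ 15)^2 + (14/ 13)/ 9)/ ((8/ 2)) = 2780387/ 11700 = 237.64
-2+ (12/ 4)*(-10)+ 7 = -25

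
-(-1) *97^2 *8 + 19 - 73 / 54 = 4065641 / 54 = 75289.65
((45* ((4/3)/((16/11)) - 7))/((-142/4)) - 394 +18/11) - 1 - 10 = -618009/1562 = -395.65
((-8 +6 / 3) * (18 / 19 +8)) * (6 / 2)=-3060 / 19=-161.05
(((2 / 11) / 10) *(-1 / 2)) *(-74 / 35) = 37 / 1925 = 0.02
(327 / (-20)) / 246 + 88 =144211 / 1640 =87.93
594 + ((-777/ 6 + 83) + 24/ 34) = 18639/ 34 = 548.21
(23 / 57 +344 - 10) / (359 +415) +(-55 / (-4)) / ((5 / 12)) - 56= -995653 / 44118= -22.57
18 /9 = 2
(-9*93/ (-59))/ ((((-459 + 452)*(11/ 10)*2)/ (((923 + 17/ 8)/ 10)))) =-6194637/ 72688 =-85.22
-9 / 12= -3 / 4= -0.75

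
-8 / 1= -8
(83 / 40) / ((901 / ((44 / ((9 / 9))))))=913 / 9010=0.10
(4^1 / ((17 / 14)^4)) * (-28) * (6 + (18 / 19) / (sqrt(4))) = -529218816 / 1586899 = -333.49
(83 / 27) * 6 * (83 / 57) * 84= 385784 / 171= 2256.05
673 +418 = 1091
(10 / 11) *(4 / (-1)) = -40 / 11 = -3.64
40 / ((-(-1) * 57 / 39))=27.37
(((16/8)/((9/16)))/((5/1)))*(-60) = -128/3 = -42.67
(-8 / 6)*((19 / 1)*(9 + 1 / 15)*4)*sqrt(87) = -41344*sqrt(87) / 45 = -8569.58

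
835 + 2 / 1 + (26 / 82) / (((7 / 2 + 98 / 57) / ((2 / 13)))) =20418843 / 24395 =837.01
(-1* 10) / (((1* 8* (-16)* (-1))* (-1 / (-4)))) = -5 / 16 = -0.31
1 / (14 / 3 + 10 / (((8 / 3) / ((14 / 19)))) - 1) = 114 / 733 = 0.16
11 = 11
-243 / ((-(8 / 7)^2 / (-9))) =-107163 / 64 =-1674.42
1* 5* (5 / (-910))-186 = -33857 / 182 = -186.03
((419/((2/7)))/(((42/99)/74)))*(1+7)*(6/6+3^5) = 499320624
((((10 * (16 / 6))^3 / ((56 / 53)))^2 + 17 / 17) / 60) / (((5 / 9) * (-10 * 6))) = -11505664035721 / 71442000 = -161049.02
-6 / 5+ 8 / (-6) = -38 / 15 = -2.53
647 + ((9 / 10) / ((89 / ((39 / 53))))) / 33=335709007 / 518870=647.00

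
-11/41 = -0.27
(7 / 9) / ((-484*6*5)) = -7 / 130680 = -0.00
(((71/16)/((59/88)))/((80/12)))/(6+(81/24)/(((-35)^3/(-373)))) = 6697075/40672063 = 0.16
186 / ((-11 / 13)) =-2418 / 11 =-219.82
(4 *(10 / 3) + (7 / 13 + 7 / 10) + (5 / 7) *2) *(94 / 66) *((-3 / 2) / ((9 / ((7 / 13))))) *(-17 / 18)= 3172829 / 1642680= 1.93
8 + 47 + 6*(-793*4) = -18977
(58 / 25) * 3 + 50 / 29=6296 / 725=8.68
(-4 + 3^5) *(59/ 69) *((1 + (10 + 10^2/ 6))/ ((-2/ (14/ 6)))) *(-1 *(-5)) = -40963405/ 1242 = -32981.81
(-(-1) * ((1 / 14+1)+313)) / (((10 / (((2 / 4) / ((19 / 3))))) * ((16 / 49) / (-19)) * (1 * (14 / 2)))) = -20.61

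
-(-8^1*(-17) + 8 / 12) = -410 / 3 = -136.67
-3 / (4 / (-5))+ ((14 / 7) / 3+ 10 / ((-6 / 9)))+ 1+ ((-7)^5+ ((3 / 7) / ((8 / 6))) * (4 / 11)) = -15538415 / 924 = -16816.47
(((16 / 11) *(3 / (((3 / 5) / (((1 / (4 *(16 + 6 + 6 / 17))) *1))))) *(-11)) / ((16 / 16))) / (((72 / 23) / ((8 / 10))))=-0.23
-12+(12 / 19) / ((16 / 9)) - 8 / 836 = -9743 / 836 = -11.65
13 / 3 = 4.33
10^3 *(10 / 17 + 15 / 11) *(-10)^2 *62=2263000000 / 187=12101604.28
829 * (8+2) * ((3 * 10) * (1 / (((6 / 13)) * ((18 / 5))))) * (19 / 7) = 25595375 / 63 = 406275.79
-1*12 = -12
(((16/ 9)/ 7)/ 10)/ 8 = 0.00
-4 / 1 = -4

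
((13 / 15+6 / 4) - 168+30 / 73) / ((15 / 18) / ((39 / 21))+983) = -4703881 / 27998785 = -0.17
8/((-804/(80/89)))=-160/17889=-0.01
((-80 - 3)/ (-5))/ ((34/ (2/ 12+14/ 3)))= 2407/ 1020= 2.36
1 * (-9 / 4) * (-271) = 2439 / 4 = 609.75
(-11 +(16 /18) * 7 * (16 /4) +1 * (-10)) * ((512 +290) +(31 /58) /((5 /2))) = 814247 /261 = 3119.72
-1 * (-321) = 321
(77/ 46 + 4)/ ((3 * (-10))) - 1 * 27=-12507/ 460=-27.19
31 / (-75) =-31 / 75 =-0.41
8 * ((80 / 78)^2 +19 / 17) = 448792 / 25857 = 17.36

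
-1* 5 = -5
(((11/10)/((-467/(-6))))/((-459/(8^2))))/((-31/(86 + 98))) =129536/11074905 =0.01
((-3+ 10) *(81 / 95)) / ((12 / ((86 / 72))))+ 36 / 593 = 590199 / 901360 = 0.65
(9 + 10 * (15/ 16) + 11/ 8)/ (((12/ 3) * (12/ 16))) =79/ 12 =6.58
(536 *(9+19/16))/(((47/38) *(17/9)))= 1867491/799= 2337.29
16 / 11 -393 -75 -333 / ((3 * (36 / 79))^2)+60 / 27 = -9159479 / 14256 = -642.50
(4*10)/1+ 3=43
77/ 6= 12.83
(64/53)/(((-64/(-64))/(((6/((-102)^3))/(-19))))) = 16/44526519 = 0.00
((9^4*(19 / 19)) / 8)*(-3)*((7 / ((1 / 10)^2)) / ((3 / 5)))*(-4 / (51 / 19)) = 72717750 / 17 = 4277514.71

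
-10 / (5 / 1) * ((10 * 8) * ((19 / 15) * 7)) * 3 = -4256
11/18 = 0.61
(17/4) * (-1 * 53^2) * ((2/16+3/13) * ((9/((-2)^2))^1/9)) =-1766861/1664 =-1061.82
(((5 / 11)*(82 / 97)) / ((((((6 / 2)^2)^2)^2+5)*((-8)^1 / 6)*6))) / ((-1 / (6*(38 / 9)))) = 3895 / 21017766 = 0.00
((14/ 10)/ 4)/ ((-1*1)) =-7/ 20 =-0.35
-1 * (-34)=34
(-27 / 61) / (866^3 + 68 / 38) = -171 / 250908779846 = -0.00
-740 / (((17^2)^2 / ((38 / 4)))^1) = -7030 / 83521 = -0.08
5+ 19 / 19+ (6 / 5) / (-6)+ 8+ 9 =114 / 5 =22.80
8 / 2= 4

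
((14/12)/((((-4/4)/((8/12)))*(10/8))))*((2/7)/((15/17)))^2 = -4624/70875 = -0.07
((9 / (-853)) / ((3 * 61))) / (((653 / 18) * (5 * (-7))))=54 / 1189214215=0.00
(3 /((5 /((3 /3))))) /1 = 3 /5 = 0.60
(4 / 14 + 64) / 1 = 450 / 7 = 64.29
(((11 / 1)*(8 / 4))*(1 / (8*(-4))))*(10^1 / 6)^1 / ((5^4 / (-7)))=77 / 6000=0.01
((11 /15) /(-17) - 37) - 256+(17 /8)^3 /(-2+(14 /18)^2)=-4424825471 /14753280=-299.92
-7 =-7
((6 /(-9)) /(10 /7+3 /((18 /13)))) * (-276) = 7728 /151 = 51.18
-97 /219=-0.44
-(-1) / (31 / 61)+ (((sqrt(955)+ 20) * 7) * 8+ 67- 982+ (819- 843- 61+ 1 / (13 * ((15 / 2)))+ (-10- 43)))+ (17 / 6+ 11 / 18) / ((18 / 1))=22578953 / 326430+ 56 * sqrt(955)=1799.74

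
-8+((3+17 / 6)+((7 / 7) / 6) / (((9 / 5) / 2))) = -107 / 54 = -1.98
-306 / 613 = -0.50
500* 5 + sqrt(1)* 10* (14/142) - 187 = 2313.99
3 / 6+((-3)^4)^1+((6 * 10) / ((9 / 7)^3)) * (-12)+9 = -40219 / 162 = -248.27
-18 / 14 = -9 / 7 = -1.29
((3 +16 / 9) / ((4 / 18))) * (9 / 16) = 387 / 32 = 12.09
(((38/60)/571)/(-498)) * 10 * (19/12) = -361/10236888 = -0.00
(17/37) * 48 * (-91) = -2006.92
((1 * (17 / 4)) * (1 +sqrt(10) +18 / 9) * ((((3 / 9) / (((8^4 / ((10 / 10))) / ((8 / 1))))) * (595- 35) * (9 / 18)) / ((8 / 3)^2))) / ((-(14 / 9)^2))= -20655 * sqrt(10) / 458752- 61965 / 458752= -0.28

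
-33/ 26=-1.27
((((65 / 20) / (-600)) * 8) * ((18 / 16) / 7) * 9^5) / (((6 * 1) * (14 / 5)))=-767637 / 31360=-24.48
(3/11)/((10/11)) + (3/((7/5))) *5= 771/70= 11.01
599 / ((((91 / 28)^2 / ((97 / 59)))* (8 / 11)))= 1278266 / 9971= 128.20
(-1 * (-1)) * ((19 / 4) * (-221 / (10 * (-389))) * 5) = 4199 / 3112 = 1.35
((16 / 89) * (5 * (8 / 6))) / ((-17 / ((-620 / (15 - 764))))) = -198400 / 3399711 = -0.06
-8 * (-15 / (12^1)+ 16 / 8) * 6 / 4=-9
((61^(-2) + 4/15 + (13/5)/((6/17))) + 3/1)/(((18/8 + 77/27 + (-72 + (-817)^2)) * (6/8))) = 28488696/1341077926135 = 0.00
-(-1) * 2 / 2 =1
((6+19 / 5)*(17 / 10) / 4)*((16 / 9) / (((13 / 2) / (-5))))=-3332 / 585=-5.70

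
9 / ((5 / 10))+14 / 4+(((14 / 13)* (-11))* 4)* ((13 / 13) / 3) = 445 / 78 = 5.71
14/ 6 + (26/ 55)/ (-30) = 1912/ 825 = 2.32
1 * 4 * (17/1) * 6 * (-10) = -4080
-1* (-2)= 2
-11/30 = -0.37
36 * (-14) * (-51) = 25704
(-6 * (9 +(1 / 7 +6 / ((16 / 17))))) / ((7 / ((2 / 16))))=-1.66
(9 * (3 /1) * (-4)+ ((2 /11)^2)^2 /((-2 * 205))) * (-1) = 324151748 /3001405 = 108.00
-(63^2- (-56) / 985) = -3909521 / 985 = -3969.06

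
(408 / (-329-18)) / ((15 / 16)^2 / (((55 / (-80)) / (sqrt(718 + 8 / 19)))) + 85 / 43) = 87766035456 / 44189219914495 + 2987392320*sqrt(10374) / 8837843982899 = 0.04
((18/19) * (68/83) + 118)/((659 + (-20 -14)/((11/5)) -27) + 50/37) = 38117585/198295134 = 0.19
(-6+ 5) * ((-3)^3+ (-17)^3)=4940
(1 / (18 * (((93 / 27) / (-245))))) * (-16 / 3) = 1960 / 93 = 21.08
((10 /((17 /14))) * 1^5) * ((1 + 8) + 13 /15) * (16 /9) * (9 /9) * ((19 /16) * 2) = 157472 /459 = 343.08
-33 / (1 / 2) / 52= -33 / 26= -1.27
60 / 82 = 30 / 41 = 0.73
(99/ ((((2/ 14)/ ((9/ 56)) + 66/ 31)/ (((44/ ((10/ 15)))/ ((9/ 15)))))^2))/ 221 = 23311433475/ 39170261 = 595.13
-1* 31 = -31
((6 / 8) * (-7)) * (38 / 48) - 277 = -8997 / 32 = -281.16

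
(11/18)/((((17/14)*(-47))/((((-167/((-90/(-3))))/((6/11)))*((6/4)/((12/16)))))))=141449/647190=0.22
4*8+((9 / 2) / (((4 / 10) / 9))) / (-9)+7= 111 / 4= 27.75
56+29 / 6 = 365 / 6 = 60.83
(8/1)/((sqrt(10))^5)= sqrt(10)/125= 0.03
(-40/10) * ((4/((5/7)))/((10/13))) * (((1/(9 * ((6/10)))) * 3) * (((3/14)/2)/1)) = -26/15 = -1.73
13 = 13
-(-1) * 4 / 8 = 1 / 2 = 0.50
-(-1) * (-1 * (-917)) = 917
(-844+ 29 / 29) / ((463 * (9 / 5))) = -1405 / 1389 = -1.01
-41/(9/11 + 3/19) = -8569/204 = -42.00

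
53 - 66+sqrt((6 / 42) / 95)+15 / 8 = -89 / 8+sqrt(665) / 665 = -11.09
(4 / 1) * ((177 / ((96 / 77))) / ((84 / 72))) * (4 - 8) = -1947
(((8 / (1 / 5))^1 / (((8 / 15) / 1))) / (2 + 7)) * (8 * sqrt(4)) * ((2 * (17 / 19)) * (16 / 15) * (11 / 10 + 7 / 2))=200192 / 171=1170.71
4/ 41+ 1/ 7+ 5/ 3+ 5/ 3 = 3077/ 861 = 3.57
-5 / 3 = -1.67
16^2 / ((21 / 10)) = 2560 / 21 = 121.90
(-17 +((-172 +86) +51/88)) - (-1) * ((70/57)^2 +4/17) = -489340981/4860504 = -100.68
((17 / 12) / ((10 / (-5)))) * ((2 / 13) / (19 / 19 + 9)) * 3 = -17 / 520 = -0.03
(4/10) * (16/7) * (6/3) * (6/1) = 10.97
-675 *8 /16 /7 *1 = -48.21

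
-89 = -89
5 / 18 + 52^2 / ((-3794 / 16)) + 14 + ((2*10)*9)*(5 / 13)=32007389 / 443898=72.11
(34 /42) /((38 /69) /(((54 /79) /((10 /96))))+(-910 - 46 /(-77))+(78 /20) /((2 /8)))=-27870480 /30769160911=-0.00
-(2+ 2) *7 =-28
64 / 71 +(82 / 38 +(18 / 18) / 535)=2209294 / 721715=3.06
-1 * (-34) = 34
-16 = -16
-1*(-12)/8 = 1.50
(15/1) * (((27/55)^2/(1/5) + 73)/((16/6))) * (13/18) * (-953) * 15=-4171438245/968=-4309337.03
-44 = -44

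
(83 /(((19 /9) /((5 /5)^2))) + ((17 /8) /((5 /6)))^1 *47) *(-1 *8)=-120966 /95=-1273.33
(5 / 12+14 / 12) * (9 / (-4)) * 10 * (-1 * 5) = 1425 / 8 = 178.12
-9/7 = -1.29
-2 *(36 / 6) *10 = -120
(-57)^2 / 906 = 3.59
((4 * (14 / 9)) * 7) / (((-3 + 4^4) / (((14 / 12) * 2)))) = 2744 / 6831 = 0.40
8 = 8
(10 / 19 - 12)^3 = -10360232 / 6859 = -1510.46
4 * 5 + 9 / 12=83 / 4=20.75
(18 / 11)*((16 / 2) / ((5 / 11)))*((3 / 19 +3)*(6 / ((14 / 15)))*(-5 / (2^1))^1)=-194400 / 133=-1461.65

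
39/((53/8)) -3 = 153/53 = 2.89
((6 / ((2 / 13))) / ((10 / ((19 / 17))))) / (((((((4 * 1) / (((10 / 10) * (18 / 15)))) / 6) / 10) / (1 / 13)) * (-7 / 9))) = -4617 / 595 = -7.76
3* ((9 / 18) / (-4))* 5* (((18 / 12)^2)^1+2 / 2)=-195 / 32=-6.09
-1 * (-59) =59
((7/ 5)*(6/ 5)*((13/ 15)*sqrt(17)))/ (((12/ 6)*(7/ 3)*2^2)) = 39*sqrt(17)/ 500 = 0.32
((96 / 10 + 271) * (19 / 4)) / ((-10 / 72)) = -239913 / 25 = -9596.52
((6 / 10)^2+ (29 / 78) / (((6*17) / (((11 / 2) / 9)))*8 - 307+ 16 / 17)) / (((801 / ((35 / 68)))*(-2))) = -946712207 / 8176798253520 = -0.00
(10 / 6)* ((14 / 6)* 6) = 70 / 3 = 23.33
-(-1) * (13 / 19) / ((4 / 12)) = 2.05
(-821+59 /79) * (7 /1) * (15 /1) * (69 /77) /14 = -33534000 /6083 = -5512.74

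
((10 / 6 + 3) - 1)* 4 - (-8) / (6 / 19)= 40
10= 10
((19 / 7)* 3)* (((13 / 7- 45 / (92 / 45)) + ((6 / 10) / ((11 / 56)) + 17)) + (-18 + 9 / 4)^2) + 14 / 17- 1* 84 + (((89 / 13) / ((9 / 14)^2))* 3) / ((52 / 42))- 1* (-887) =73421008698187 / 25643938320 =2863.09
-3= -3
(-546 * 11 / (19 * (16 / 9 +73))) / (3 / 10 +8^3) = -540540 / 65507801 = -0.01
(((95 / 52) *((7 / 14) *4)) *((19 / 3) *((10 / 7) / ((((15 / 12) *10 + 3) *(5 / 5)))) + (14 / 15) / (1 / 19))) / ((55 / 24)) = 4531272 / 155155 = 29.20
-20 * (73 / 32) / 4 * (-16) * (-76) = -13870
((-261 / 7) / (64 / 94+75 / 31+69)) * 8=-4.14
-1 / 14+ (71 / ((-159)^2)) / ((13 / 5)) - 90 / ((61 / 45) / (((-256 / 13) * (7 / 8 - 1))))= -45889591063 / 280669662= -163.50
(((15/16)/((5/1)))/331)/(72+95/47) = 141/18424784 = 0.00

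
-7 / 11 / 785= -7 / 8635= -0.00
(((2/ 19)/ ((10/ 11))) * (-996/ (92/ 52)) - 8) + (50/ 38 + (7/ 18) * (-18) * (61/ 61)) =-172328/ 2185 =-78.87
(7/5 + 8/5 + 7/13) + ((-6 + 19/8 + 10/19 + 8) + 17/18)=166889/17784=9.38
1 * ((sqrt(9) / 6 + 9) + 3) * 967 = 24175 / 2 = 12087.50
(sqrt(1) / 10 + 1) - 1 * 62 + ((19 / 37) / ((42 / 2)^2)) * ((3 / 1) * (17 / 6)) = -4967719 / 81585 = -60.89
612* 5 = 3060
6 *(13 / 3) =26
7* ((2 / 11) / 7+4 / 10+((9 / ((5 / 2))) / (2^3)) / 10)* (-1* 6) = -19.78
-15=-15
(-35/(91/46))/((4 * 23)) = -5/26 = -0.19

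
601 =601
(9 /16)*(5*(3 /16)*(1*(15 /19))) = 2025 /4864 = 0.42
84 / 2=42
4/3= 1.33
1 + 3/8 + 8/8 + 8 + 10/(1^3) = 20.38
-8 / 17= -0.47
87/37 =2.35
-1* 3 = -3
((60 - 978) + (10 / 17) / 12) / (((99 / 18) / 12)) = -374524 / 187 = -2002.80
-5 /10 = -1 /2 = -0.50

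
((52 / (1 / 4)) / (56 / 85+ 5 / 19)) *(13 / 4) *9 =6598.83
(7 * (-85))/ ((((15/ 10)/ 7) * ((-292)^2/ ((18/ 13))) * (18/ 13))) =-4165/ 127896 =-0.03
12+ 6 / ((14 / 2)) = 90 / 7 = 12.86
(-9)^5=-59049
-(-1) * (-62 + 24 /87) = -1790 /29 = -61.72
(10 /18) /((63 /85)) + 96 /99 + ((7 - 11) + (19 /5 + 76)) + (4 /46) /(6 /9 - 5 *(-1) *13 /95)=55647244 /717255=77.58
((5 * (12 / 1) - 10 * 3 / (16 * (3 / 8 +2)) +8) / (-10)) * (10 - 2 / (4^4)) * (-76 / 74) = 1633283 / 23680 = 68.97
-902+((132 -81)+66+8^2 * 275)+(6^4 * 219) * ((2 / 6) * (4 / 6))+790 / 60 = 479401 / 6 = 79900.17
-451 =-451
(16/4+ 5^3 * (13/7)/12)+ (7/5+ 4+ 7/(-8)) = 27.87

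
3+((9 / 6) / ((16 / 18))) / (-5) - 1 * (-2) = 373 / 80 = 4.66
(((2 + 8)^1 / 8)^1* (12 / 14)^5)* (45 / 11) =437400 / 184877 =2.37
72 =72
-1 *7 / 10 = -7 / 10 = -0.70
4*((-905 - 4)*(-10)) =36360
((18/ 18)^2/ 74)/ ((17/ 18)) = 9/ 629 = 0.01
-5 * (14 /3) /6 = -3.89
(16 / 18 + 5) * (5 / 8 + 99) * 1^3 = 586.68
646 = 646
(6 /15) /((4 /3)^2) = 0.22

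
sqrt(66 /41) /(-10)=-sqrt(2706) /410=-0.13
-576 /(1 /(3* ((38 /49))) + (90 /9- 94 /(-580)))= -2380320 /43771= -54.38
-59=-59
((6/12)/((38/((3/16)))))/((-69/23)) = -1/1216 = -0.00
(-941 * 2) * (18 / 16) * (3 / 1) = -25407 / 4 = -6351.75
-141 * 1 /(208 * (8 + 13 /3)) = -423 /7696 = -0.05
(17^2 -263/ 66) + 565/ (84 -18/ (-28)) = 1520873/ 5214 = 291.69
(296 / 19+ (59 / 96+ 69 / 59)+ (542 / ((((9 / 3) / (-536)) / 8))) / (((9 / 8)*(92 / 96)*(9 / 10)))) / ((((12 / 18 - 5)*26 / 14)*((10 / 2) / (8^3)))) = 5975829611691632 / 588239145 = 10158843.84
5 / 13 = 0.38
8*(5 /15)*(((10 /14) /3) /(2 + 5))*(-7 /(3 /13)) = -520 /189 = -2.75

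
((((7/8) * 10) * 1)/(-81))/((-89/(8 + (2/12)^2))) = 10115/1038096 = 0.01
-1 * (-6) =6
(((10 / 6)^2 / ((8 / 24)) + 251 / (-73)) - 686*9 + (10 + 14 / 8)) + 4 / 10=-26967463 / 4380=-6156.96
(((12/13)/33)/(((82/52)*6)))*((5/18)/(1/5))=0.00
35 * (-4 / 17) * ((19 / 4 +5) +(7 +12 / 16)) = -2450 / 17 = -144.12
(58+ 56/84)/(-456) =-22/171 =-0.13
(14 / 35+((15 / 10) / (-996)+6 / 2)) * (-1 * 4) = -13.59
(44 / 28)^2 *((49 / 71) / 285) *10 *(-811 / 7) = -196262 / 28329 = -6.93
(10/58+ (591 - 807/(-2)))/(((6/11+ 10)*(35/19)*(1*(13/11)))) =132631609/3061240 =43.33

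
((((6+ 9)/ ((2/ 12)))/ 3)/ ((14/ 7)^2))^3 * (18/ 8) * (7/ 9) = 23625/ 32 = 738.28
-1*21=-21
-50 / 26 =-25 / 13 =-1.92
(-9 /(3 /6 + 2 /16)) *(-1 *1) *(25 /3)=120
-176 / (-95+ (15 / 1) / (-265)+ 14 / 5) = 2915 / 1528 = 1.91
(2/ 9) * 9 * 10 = 20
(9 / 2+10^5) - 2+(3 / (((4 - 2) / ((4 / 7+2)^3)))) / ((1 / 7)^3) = 217501 / 2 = 108750.50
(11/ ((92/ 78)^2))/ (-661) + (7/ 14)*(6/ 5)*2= 8308401/ 6993380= 1.19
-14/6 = -7/3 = -2.33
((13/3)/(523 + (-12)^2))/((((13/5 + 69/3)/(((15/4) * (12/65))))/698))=5235/42688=0.12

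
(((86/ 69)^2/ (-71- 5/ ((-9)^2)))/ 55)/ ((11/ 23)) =-16641/ 20023685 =-0.00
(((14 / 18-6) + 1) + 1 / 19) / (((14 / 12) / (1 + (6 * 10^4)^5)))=-1108857600000000000000001426 / 399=-2779091729323308270676695.00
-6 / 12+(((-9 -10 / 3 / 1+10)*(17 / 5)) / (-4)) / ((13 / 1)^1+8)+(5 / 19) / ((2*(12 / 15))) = -1649 / 6840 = -0.24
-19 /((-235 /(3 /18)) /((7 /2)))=133 /2820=0.05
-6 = -6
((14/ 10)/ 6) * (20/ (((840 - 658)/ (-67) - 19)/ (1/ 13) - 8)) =-938/ 58353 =-0.02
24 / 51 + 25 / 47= 801 / 799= 1.00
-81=-81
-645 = -645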